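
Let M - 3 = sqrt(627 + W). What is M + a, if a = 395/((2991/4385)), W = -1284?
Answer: 1741048/2991 + 3*I*sqrt(73) ≈ 582.1 + 25.632*I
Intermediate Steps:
a = 1732075/2991 (a = 395/((2991*(1/4385))) = 395/(2991/4385) = 395*(4385/2991) = 1732075/2991 ≈ 579.10)
M = 3 + 3*I*sqrt(73) (M = 3 + sqrt(627 - 1284) = 3 + sqrt(-657) = 3 + 3*I*sqrt(73) ≈ 3.0 + 25.632*I)
M + a = (3 + 3*I*sqrt(73)) + 1732075/2991 = 1741048/2991 + 3*I*sqrt(73)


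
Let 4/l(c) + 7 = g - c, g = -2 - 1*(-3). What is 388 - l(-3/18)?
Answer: 13604/35 ≈ 388.69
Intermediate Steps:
g = 1 (g = -2 + 3 = 1)
l(c) = 4/(-6 - c) (l(c) = 4/(-7 + (1 - c)) = 4/(-6 - c))
388 - l(-3/18) = 388 - (-4)/(6 - 3/18) = 388 - (-4)/(6 - 3*1/18) = 388 - (-4)/(6 - ⅙) = 388 - (-4)/35/6 = 388 - (-4)*6/35 = 388 - 1*(-24/35) = 388 + 24/35 = 13604/35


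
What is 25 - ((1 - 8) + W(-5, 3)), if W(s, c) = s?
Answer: 37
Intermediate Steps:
25 - ((1 - 8) + W(-5, 3)) = 25 - ((1 - 8) - 5) = 25 - (-7 - 5) = 25 - 1*(-12) = 25 + 12 = 37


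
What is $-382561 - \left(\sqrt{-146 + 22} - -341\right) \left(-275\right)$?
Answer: $-288786 + 550 i \sqrt{31} \approx -2.8879 \cdot 10^{5} + 3062.3 i$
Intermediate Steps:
$-382561 - \left(\sqrt{-146 + 22} - -341\right) \left(-275\right) = -382561 - \left(\sqrt{-124} + 341\right) \left(-275\right) = -382561 - \left(2 i \sqrt{31} + 341\right) \left(-275\right) = -382561 - \left(341 + 2 i \sqrt{31}\right) \left(-275\right) = -382561 - \left(-93775 - 550 i \sqrt{31}\right) = -382561 + \left(93775 + 550 i \sqrt{31}\right) = -288786 + 550 i \sqrt{31}$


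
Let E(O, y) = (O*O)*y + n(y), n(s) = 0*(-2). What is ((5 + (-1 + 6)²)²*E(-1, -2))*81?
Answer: -145800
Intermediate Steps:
n(s) = 0
E(O, y) = y*O² (E(O, y) = (O*O)*y + 0 = O²*y + 0 = y*O² + 0 = y*O²)
((5 + (-1 + 6)²)²*E(-1, -2))*81 = ((5 + (-1 + 6)²)²*(-2*(-1)²))*81 = ((5 + 5²)²*(-2*1))*81 = ((5 + 25)²*(-2))*81 = (30²*(-2))*81 = (900*(-2))*81 = -1800*81 = -145800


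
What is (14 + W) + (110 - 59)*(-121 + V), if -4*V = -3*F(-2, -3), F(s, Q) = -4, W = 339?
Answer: -5971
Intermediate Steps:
V = -3 (V = -(-3)*(-4)/4 = -¼*12 = -3)
(14 + W) + (110 - 59)*(-121 + V) = (14 + 339) + (110 - 59)*(-121 - 3) = 353 + 51*(-124) = 353 - 6324 = -5971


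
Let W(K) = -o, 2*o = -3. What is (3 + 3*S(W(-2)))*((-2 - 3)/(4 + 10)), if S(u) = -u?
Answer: 15/28 ≈ 0.53571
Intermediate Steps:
o = -3/2 (o = (½)*(-3) = -3/2 ≈ -1.5000)
W(K) = 3/2 (W(K) = -1*(-3/2) = 3/2)
(3 + 3*S(W(-2)))*((-2 - 3)/(4 + 10)) = (3 + 3*(-1*3/2))*((-2 - 3)/(4 + 10)) = (3 + 3*(-3/2))*(-5/14) = (3 - 9/2)*(-5*1/14) = -3/2*(-5/14) = 15/28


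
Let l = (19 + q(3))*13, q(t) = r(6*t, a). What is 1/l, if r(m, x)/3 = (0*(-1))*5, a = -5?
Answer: 1/247 ≈ 0.0040486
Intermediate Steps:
r(m, x) = 0 (r(m, x) = 3*((0*(-1))*5) = 3*(0*5) = 3*0 = 0)
q(t) = 0
l = 247 (l = (19 + 0)*13 = 19*13 = 247)
1/l = 1/247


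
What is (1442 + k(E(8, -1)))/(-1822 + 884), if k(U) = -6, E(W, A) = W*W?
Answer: -718/469 ≈ -1.5309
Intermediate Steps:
E(W, A) = W²
(1442 + k(E(8, -1)))/(-1822 + 884) = (1442 - 6)/(-1822 + 884) = 1436/(-938) = 1436*(-1/938) = -718/469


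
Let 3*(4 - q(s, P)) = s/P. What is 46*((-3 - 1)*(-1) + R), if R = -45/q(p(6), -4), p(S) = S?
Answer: -276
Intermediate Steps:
q(s, P) = 4 - s/(3*P)
R = -10 (R = -45/(4 - ⅓*6/(-4)) = -45/(4 - ⅓*6*(-¼)) = -45/(4 + ½) = -45/9/2 = -45*2/9 = -10)
46*((-3 - 1)*(-1) + R) = 46*((-3 - 1)*(-1) - 10) = 46*(-4*(-1) - 10) = 46*(4 - 10) = 46*(-6) = -276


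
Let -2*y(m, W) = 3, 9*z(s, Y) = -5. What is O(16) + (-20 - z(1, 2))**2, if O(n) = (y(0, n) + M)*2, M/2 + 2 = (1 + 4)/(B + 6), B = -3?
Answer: 30274/81 ≈ 373.75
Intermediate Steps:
z(s, Y) = -5/9 (z(s, Y) = (1/9)*(-5) = -5/9)
M = -2/3 (M = -4 + 2*((1 + 4)/(-3 + 6)) = -4 + 2*(5/3) = -4 + 10/3 = -2/3 ≈ -0.66667)
y(m, W) = -3/2 (y(m, W) = -1/2*3 = -3/2)
O(n) = -13/3 (O(n) = (-3/2 - 2/3)*2 = -13/6*2 = -13/3)
O(16) + (-20 - z(1, 2))**2 = -13/3 + (-20 - 1*(-5/9))**2 = -13/3 + (-20 + 5/9)**2 = -13/3 + (-175/9)**2 = -13/3 + 30625/81 = 30274/81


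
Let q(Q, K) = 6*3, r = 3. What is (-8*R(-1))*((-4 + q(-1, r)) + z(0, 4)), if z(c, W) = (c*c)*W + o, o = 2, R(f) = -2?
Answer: 256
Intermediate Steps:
q(Q, K) = 18
z(c, W) = 2 + W*c² (z(c, W) = (c*c)*W + 2 = c²*W + 2 = W*c² + 2 = 2 + W*c²)
(-8*R(-1))*((-4 + q(-1, r)) + z(0, 4)) = (-8*(-2))*((-4 + 18) + (2 + 4*0²)) = 16*(14 + (2 + 4*0)) = 16*(14 + (2 + 0)) = 16*(14 + 2) = 16*16 = 256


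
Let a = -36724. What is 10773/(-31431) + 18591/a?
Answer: -326653791/384757348 ≈ -0.84899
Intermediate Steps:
10773/(-31431) + 18591/a = 10773/(-31431) + 18591/(-36724) = 10773*(-1/31431) + 18591*(-1/36724) = -3591/10477 - 18591/36724 = -326653791/384757348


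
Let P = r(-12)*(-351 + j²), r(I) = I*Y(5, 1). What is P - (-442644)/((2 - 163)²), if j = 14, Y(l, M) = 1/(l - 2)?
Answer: 16513664/25921 ≈ 637.08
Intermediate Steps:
Y(l, M) = 1/(-2 + l)
r(I) = I/3 (r(I) = I/(-2 + 5) = I/3)
P = 620 (P = ((⅓)*(-12))*(-351 + 14²) = -4*(-351 + 196) = -4*(-155) = 620)
P - (-442644)/((2 - 163)²) = 620 - (-442644)/((2 - 163)²) = 620 - (-442644)/((-161)²) = 620 - (-442644)/25921 = 620 - 1*(-442644/25921) = 620 + 442644/25921 = 16513664/25921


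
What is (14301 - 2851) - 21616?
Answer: -10166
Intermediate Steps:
(14301 - 2851) - 21616 = 11450 - 21616 = -10166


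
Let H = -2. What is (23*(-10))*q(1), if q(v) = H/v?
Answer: 460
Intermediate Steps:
q(v) = -2/v
(23*(-10))*q(1) = (23*(-10))*(-2/1) = -(-460) = -230*(-2) = 460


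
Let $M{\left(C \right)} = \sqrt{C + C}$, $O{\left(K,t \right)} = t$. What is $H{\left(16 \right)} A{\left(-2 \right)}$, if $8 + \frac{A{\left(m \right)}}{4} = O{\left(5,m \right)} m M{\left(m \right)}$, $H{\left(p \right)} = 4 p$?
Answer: $-2048 + 2048 i \approx -2048.0 + 2048.0 i$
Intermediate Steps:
$M{\left(C \right)} = \sqrt{2} \sqrt{C}$ ($M{\left(C \right)} = \sqrt{2 C} = \sqrt{2} \sqrt{C}$)
$A{\left(m \right)} = -32 + 4 \sqrt{2} m^{\frac{5}{2}}$ ($A{\left(m \right)} = -32 + 4 m m \sqrt{2} \sqrt{m} = -32 + 4 m^{2} \sqrt{2} \sqrt{m} = -32 + 4 \sqrt{2} m^{\frac{5}{2}}$)
$H{\left(16 \right)} A{\left(-2 \right)} = 4 \cdot 16 \left(-32 + 4 \sqrt{2} \left(-2\right)^{\frac{5}{2}}\right) = 64 \left(-32 + 4 \sqrt{2} \cdot 4 i \sqrt{2}\right) = 64 \left(-32 + 32 i\right) = -2048 + 2048 i$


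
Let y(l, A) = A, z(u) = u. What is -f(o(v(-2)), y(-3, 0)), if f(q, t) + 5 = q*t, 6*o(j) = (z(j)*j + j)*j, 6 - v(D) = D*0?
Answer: 5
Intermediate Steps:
v(D) = 6 (v(D) = 6 - D*0 = 6 - 1*0 = 6 + 0 = 6)
o(j) = j*(j + j**2)/6 (o(j) = ((j*j + j)*j)/6 = ((j**2 + j)*j)/6 = ((j + j**2)*j)/6 = (j*(j + j**2))/6 = j*(j + j**2)/6)
f(q, t) = -5 + q*t
-f(o(v(-2)), y(-3, 0)) = -(-5 + ((1/6)*6**2*(1 + 6))*0) = -(-5 + ((1/6)*36*7)*0) = -(-5 + 42*0) = -(-5 + 0) = -1*(-5) = 5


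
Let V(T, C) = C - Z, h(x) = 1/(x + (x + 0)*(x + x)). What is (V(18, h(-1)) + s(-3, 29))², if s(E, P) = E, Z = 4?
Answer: 36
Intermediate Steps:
h(x) = 1/(x + 2*x²) (h(x) = 1/(x + x*(2*x)) = 1/(x + 2*x²))
V(T, C) = -4 + C (V(T, C) = C - 1*4 = C - 4 = -4 + C)
(V(18, h(-1)) + s(-3, 29))² = ((-4 + 1/((-1)*(1 + 2*(-1)))) - 3)² = ((-4 - 1/(1 - 2)) - 3)² = ((-4 - 1/(-1)) - 3)² = ((-4 - 1*(-1)) - 3)² = ((-4 + 1) - 3)² = (-3 - 3)² = (-6)² = 36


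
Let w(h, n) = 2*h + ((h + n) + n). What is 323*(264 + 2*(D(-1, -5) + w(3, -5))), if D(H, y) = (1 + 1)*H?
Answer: 83334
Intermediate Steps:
D(H, y) = 2*H
w(h, n) = 2*n + 3*h (w(h, n) = 2*h + (h + 2*n) = 2*n + 3*h)
323*(264 + 2*(D(-1, -5) + w(3, -5))) = 323*(264 + 2*(2*(-1) + (2*(-5) + 3*3))) = 323*(264 + 2*(-2 + (-10 + 9))) = 323*(264 + 2*(-2 - 1)) = 323*(264 + 2*(-3)) = 323*(264 - 6) = 323*258 = 83334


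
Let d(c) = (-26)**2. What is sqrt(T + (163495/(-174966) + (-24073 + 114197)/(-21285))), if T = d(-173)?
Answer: sqrt(7845348902157110)/3419790 ≈ 25.900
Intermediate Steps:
d(c) = 676
T = 676
sqrt(T + (163495/(-174966) + (-24073 + 114197)/(-21285))) = sqrt(676 + (163495/(-174966) + (-24073 + 114197)/(-21285))) = sqrt(676 + (163495*(-1/174966) + 90124*(-1/21285))) = sqrt(676 + (-163495/174966 - 90124/21285)) = sqrt(676 - 583291723/112853070) = sqrt(75705383597/112853070) = sqrt(7845348902157110)/3419790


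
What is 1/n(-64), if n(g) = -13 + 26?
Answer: 1/13 ≈ 0.076923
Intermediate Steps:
n(g) = 13
1/n(-64) = 1/13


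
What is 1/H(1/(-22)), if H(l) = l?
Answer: -22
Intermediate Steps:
1/H(1/(-22)) = 1/(1/(-22)) = 1/(-1/22) = -22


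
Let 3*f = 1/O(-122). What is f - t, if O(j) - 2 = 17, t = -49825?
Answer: 2840026/57 ≈ 49825.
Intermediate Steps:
O(j) = 19 (O(j) = 2 + 17 = 19)
f = 1/57 (f = (1/3)/19 = (1/3)*(1/19) = 1/57 ≈ 0.017544)
f - t = 1/57 - 1*(-49825) = 1/57 + 49825 = 2840026/57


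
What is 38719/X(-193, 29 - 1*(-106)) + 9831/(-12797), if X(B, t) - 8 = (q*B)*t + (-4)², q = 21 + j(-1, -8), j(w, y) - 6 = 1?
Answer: -7667358839/9335616252 ≈ -0.82130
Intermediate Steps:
j(w, y) = 7 (j(w, y) = 6 + 1 = 7)
q = 28 (q = 21 + 7 = 28)
X(B, t) = 24 + 28*B*t (X(B, t) = 8 + ((28*B)*t + (-4)²) = 8 + (28*B*t + 16) = 8 + (16 + 28*B*t) = 24 + 28*B*t)
38719/X(-193, 29 - 1*(-106)) + 9831/(-12797) = 38719/(24 + 28*(-193)*(29 - 1*(-106))) + 9831/(-12797) = 38719/(24 + 28*(-193)*(29 + 106)) + 9831*(-1/12797) = 38719/(24 + 28*(-193)*135) - 9831/12797 = 38719/(24 - 729540) - 9831/12797 = 38719/(-729516) - 9831/12797 = 38719*(-1/729516) - 9831/12797 = -38719/729516 - 9831/12797 = -7667358839/9335616252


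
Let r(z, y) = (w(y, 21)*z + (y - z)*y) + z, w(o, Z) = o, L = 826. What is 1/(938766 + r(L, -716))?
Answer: 1/1452248 ≈ 6.8859e-7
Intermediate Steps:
r(z, y) = z + y*z + y*(y - z) (r(z, y) = (y*z + (y - z)*y) + z = (y*z + y*(y - z)) + z = z + y*z + y*(y - z))
1/(938766 + r(L, -716)) = 1/(938766 + (826 + (-716)²)) = 1/(938766 + (826 + 512656)) = 1/(938766 + 513482) = 1/1452248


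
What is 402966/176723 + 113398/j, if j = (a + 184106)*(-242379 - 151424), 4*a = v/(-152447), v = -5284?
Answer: 4453833441761048088656/1953254982367577593007 ≈ 2.2802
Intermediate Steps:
a = 1321/152447 (a = (-5284/(-152447))/4 = (-5284*(-1/152447))/4 = (1/4)*(5284/152447) = 1321/152447 ≈ 0.0086653)
j = -11052635946467509/152447 (j = (1321/152447 + 184106)*(-242379 - 151424) = (28066408703/152447)*(-393803) = -11052635946467509/152447 ≈ -7.2501e+10)
402966/176723 + 113398/j = 402966/176723 + 113398/(-11052635946467509/152447) = 402966*(1/176723) + 113398*(-152447/11052635946467509) = 402966/176723 - 17287184906/11052635946467509 = 4453833441761048088656/1953254982367577593007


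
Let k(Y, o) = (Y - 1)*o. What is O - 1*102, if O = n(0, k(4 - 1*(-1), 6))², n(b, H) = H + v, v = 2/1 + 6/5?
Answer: 15946/25 ≈ 637.84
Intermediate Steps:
v = 16/5 (v = 2*1 + 6*(⅕) = 2 + 6/5 = 16/5 ≈ 3.2000)
k(Y, o) = o*(-1 + Y) (k(Y, o) = (-1 + Y)*o = o*(-1 + Y))
n(b, H) = 16/5 + H (n(b, H) = H + 16/5 = 16/5 + H)
O = 18496/25 (O = (16/5 + 6*(-1 + (4 - 1*(-1))))² = (16/5 + 6*(-1 + (4 + 1)))² = (16/5 + 6*(-1 + 5))² = (16/5 + 6*4)² = (16/5 + 24)² = (136/5)² = 18496/25 ≈ 739.84)
O - 1*102 = 18496/25 - 1*102 = 18496/25 - 102 = 15946/25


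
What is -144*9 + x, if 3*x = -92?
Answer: -3980/3 ≈ -1326.7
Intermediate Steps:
x = -92/3 (x = (⅓)*(-92) = -92/3 ≈ -30.667)
-144*9 + x = -144*9 - 92/3 = -1296 - 92/3 = -3980/3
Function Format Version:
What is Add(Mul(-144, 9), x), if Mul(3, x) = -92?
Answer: Rational(-3980, 3) ≈ -1326.7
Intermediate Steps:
x = Rational(-92, 3) (x = Mul(Rational(1, 3), -92) = Rational(-92, 3) ≈ -30.667)
Add(Mul(-144, 9), x) = Add(Mul(-144, 9), Rational(-92, 3)) = Add(-1296, Rational(-92, 3)) = Rational(-3980, 3)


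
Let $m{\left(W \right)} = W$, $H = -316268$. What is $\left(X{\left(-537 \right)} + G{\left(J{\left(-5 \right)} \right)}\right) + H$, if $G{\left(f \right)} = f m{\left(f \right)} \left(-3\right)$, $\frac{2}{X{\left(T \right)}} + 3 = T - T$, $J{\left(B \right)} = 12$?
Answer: $- \frac{950102}{3} \approx -3.167 \cdot 10^{5}$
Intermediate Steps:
$X{\left(T \right)} = - \frac{2}{3}$ ($X{\left(T \right)} = \frac{2}{-3 + \left(T - T\right)} = \frac{2}{-3 + 0} = \frac{2}{-3} = 2 \left(- \frac{1}{3}\right) = - \frac{2}{3}$)
$G{\left(f \right)} = - 3 f^{2}$ ($G{\left(f \right)} = f f \left(-3\right) = f^{2} \left(-3\right) = - 3 f^{2}$)
$\left(X{\left(-537 \right)} + G{\left(J{\left(-5 \right)} \right)}\right) + H = \left(- \frac{2}{3} - 3 \cdot 12^{2}\right) - 316268 = \left(- \frac{2}{3} - 432\right) - 316268 = - \frac{1298}{3} - 316268 = - \frac{950102}{3}$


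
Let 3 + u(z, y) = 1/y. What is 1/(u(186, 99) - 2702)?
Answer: -99/267794 ≈ -0.00036969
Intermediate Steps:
u(z, y) = -3 + 1/y
1/(u(186, 99) - 2702) = 1/((-3 + 1/99) - 2702) = 1/(-296/99 - 2702) = 1/(-267794/99) = -99/267794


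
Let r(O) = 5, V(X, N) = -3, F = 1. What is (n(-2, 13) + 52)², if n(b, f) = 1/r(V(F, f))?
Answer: 68121/25 ≈ 2724.8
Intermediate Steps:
n(b, f) = ⅕ (n(b, f) = 1/5 = ⅕)
(n(-2, 13) + 52)² = (⅕ + 52)² = (261/5)² = 68121/25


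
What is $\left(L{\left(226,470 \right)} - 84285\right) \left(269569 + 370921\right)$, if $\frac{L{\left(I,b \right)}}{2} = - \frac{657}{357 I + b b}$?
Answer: $- \frac{8140256474725080}{150791} \approx -5.3984 \cdot 10^{10}$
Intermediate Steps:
$L{\left(I,b \right)} = - \frac{1314}{b^{2} + 357 I}$ ($L{\left(I,b \right)} = 2 \left(- \frac{657}{357 I + b b}\right) = 2 \left(- \frac{657}{357 I + b^{2}}\right) = 2 \left(- \frac{657}{b^{2} + 357 I}\right) = - \frac{1314}{b^{2} + 357 I}$)
$\left(L{\left(226,470 \right)} - 84285\right) \left(269569 + 370921\right) = \left(- \frac{1314}{470^{2} + 357 \cdot 226} - 84285\right) \left(269569 + 370921\right) = \left(- \frac{1314}{220900 + 80682} - 84285\right) 640490 = \left(- \frac{1314}{301582} - 84285\right) 640490 = \left(\left(-1314\right) \frac{1}{301582} - 84285\right) 640490 = \left(- \frac{657}{150791} - 84285\right) 640490 = \left(- \frac{12709420092}{150791}\right) 640490 = - \frac{8140256474725080}{150791}$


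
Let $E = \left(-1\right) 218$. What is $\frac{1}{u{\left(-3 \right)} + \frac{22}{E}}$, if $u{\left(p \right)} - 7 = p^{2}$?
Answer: $\frac{109}{1733} \approx 0.062897$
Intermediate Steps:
$E = -218$
$u{\left(p \right)} = 7 + p^{2}$
$\frac{1}{u{\left(-3 \right)} + \frac{22}{E}} = \frac{1}{\left(7 + \left(-3\right)^{2}\right) + \frac{22}{-218}} = \frac{1}{\left(7 + 9\right) + 22 \left(- \frac{1}{218}\right)} = \frac{1}{16 - \frac{11}{109}} = \frac{1}{\frac{1733}{109}} = \frac{109}{1733}$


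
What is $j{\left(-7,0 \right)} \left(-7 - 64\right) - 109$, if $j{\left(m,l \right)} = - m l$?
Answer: $-109$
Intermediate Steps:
$j{\left(m,l \right)} = - l m$
$j{\left(-7,0 \right)} \left(-7 - 64\right) - 109 = \left(-1\right) 0 \left(-7\right) \left(-7 - 64\right) - 109 = 0 \left(-71\right) - 109 = 0 - 109 = -109$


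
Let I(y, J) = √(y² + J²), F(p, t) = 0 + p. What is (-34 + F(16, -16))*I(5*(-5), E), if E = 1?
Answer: -18*√626 ≈ -450.36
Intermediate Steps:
F(p, t) = p
I(y, J) = √(J² + y²)
(-34 + F(16, -16))*I(5*(-5), E) = (-34 + 16)*√(1² + (5*(-5))²) = -18*√(1 + (-25)²) = -18*√(1 + 625) = -18*√626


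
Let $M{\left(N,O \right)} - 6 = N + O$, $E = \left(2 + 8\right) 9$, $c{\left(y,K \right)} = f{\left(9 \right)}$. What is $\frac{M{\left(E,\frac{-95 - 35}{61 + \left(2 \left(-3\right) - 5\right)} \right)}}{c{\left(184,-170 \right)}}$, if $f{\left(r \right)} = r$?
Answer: $\frac{467}{45} \approx 10.378$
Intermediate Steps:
$c{\left(y,K \right)} = 9$
$E = 90$ ($E = 10 \cdot 9 = 90$)
$M{\left(N,O \right)} = 6 + N + O$ ($M{\left(N,O \right)} = 6 + \left(N + O\right) = 6 + N + O$)
$\frac{M{\left(E,\frac{-95 - 35}{61 + \left(2 \left(-3\right) - 5\right)} \right)}}{c{\left(184,-170 \right)}} = \frac{6 + 90 + \frac{-95 - 35}{61 + \left(2 \left(-3\right) - 5\right)}}{9} = \left(6 + 90 - \frac{130}{61 - 11}\right) \frac{1}{9} = \left(6 + 90 - \frac{130}{50}\right) \frac{1}{9} = \left(6 + 90 - \frac{13}{5}\right) \frac{1}{9} = \frac{467}{5} \cdot \frac{1}{9} = \frac{467}{45}$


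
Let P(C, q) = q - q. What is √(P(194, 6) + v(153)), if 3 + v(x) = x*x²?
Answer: √3581574 ≈ 1892.5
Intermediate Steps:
v(x) = -3 + x³ (v(x) = -3 + x*x² = -3 + x³)
P(C, q) = 0
√(P(194, 6) + v(153)) = √(0 + (-3 + 153³)) = √(0 + (-3 + 3581577)) = √(0 + 3581574) = √3581574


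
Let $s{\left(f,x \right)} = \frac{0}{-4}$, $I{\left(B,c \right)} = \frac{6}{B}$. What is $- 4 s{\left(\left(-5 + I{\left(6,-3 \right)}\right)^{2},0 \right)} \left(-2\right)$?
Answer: $0$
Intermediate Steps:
$s{\left(f,x \right)} = 0$ ($s{\left(f,x \right)} = 0 \left(- \frac{1}{4}\right) = 0$)
$- 4 s{\left(\left(-5 + I{\left(6,-3 \right)}\right)^{2},0 \right)} \left(-2\right) = \left(-4\right) 0 \left(-2\right) = 0 \left(-2\right) = 0$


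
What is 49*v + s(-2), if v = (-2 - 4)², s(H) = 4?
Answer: 1768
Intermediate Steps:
v = 36 (v = (-6)² = 36)
49*v + s(-2) = 49*36 + 4 = 1764 + 4 = 1768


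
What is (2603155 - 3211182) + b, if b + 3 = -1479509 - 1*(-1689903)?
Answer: -397636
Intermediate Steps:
b = 210391 (b = -3 + (-1479509 - 1*(-1689903)) = -3 + (-1479509 + 1689903) = -3 + 210394 = 210391)
(2603155 - 3211182) + b = (2603155 - 3211182) + 210391 = -608027 + 210391 = -397636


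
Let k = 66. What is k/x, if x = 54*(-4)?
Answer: -11/36 ≈ -0.30556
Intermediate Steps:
x = -216
k/x = 66/(-216) = 66*(-1/216) = -11/36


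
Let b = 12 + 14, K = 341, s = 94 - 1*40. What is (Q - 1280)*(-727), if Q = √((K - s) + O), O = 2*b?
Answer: 930560 - 727*√339 ≈ 9.1717e+5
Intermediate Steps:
s = 54 (s = 94 - 40 = 54)
b = 26
O = 52 (O = 2*26 = 52)
Q = √339 (Q = √((341 - 1*54) + 52) = √((341 - 54) + 52) = √(287 + 52) = √339 ≈ 18.412)
(Q - 1280)*(-727) = (√339 - 1280)*(-727) = (-1280 + √339)*(-727) = 930560 - 727*√339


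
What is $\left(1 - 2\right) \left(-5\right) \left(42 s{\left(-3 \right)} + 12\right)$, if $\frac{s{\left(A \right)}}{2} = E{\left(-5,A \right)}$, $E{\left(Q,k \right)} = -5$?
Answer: $-2040$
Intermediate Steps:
$s{\left(A \right)} = -10$ ($s{\left(A \right)} = 2 \left(-5\right) = -10$)
$\left(1 - 2\right) \left(-5\right) \left(42 s{\left(-3 \right)} + 12\right) = \left(1 - 2\right) \left(-5\right) \left(42 \left(-10\right) + 12\right) = \left(-1\right) \left(-5\right) \left(-420 + 12\right) = 5 \left(-408\right) = -2040$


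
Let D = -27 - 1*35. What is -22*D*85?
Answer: 115940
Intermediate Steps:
D = -62 (D = -27 - 35 = -62)
-22*D*85 = -22*(-62)*85 = 1364*85 = 115940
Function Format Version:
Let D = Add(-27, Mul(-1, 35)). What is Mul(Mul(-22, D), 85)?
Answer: 115940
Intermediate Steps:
D = -62 (D = Add(-27, -35) = -62)
Mul(Mul(-22, D), 85) = Mul(Mul(-22, -62), 85) = Mul(1364, 85) = 115940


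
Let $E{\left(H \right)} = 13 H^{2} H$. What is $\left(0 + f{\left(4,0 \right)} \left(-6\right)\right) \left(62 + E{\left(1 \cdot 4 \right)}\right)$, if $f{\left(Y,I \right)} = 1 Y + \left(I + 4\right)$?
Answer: $-42912$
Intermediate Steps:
$f{\left(Y,I \right)} = 4 + I + Y$ ($f{\left(Y,I \right)} = Y + \left(4 + I\right) = 4 + I + Y$)
$E{\left(H \right)} = 13 H^{3}$
$\left(0 + f{\left(4,0 \right)} \left(-6\right)\right) \left(62 + E{\left(1 \cdot 4 \right)}\right) = \left(0 + \left(4 + 0 + 4\right) \left(-6\right)\right) \left(62 + 13 \left(1 \cdot 4\right)^{3}\right) = \left(0 + 8 \left(-6\right)\right) \left(62 + 13 \cdot 4^{3}\right) = \left(0 - 48\right) \left(62 + 13 \cdot 64\right) = - 48 \left(62 + 832\right) = \left(-48\right) 894 = -42912$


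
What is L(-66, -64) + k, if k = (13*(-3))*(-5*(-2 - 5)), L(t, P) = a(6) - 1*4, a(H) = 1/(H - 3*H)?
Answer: -16429/12 ≈ -1369.1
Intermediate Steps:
a(H) = -1/(2*H) (a(H) = 1/(-2*H) = -1/(2*H))
L(t, P) = -49/12 (L(t, P) = -½/6 - 1*4 = -½*⅙ - 4 = -1/12 - 4 = -49/12)
k = -1365 (k = -(-195)*(-7) = -39*35 = -1365)
L(-66, -64) + k = -49/12 - 1365 = -16429/12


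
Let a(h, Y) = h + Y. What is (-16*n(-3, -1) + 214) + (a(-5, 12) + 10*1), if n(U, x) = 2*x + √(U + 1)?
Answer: 263 - 16*I*√2 ≈ 263.0 - 22.627*I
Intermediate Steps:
a(h, Y) = Y + h
n(U, x) = √(1 + U) + 2*x (n(U, x) = 2*x + √(1 + U) = √(1 + U) + 2*x)
(-16*n(-3, -1) + 214) + (a(-5, 12) + 10*1) = (-16*(√(1 - 3) + 2*(-1)) + 214) + ((12 - 5) + 10*1) = (-16*(√(-2) - 2) + 214) + (7 + 10) = (-16*(I*√2 - 2) + 214) + 17 = (-16*(-2 + I*√2) + 214) + 17 = ((32 - 16*I*√2) + 214) + 17 = (246 - 16*I*√2) + 17 = 263 - 16*I*√2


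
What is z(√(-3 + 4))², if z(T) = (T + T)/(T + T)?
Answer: 1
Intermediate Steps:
z(T) = 1 (z(T) = (2*T)/((2*T)) = (2*T)*(1/(2*T)) = 1)
z(√(-3 + 4))² = 1² = 1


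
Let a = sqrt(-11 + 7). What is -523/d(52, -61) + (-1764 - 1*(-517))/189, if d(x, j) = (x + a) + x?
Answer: -5943157/511245 + 523*I/5410 ≈ -11.625 + 0.096673*I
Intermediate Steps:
a = 2*I (a = sqrt(-4) = 2*I ≈ 2.0*I)
d(x, j) = 2*I + 2*x (d(x, j) = (x + 2*I) + x = 2*I + 2*x)
-523/d(52, -61) + (-1764 - 1*(-517))/189 = -523/(2*I + 2*52) + (-1764 - 1*(-517))/189 = -523/(2*I + 104) + (-1764 + 517)*(1/189) = -523*(104 - 2*I)/10820 - 1247*1/189 = -523*(104 - 2*I)/10820 - 1247/189 = -1247/189 - 523*(104 - 2*I)/10820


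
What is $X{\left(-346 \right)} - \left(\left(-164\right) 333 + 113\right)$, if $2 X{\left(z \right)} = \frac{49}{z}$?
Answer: $\frac{37713259}{692} \approx 54499.0$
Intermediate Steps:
$X{\left(z \right)} = \frac{49}{2 z}$ ($X{\left(z \right)} = \frac{49 \frac{1}{z}}{2} = \frac{49}{2 z}$)
$X{\left(-346 \right)} - \left(\left(-164\right) 333 + 113\right) = \frac{49}{2 \left(-346\right)} - \left(\left(-164\right) 333 + 113\right) = \frac{49}{2} \left(- \frac{1}{346}\right) - \left(-54612 + 113\right) = - \frac{49}{692} - -54499 = - \frac{49}{692} + 54499 = \frac{37713259}{692}$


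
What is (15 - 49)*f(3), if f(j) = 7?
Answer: -238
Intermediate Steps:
(15 - 49)*f(3) = (15 - 49)*7 = -34*7 = -238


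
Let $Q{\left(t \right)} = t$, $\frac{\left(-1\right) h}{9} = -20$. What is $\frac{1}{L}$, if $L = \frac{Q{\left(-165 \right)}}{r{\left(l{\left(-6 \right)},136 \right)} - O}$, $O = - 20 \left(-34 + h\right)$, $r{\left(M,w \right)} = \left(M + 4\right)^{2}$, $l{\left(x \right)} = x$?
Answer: $- \frac{2924}{165} \approx -17.721$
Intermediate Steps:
$h = 180$ ($h = \left(-9\right) \left(-20\right) = 180$)
$r{\left(M,w \right)} = \left(4 + M\right)^{2}$
$O = -2920$ ($O = - 20 \left(-34 + 180\right) = \left(-20\right) 146 = -2920$)
$L = - \frac{165}{2924}$ ($L = - \frac{165}{\left(4 - 6\right)^{2} - -2920} = - \frac{165}{\left(-2\right)^{2} + 2920} = - \frac{165}{4 + 2920} = - \frac{165}{2924} \approx -0.05643$)
$\frac{1}{L} = \frac{1}{- \frac{165}{2924}} = - \frac{2924}{165}$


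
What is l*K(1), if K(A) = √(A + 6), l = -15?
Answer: -15*√7 ≈ -39.686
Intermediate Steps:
K(A) = √(6 + A)
l*K(1) = -15*√(6 + 1) = -15*√7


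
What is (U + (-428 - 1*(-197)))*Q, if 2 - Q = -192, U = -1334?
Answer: -303610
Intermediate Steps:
Q = 194 (Q = 2 - 1*(-192) = 2 + 192 = 194)
(U + (-428 - 1*(-197)))*Q = (-1334 + (-428 - 1*(-197)))*194 = (-1334 + (-428 + 197))*194 = (-1334 - 231)*194 = -1565*194 = -303610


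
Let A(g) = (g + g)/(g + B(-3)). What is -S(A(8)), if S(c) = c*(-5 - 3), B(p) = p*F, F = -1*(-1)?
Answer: 128/5 ≈ 25.600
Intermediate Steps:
F = 1
B(p) = p (B(p) = p*1 = p)
A(g) = 2*g/(-3 + g) (A(g) = (g + g)/(g - 3) = (2*g)/(-3 + g) = 2*g/(-3 + g))
S(c) = -8*c (S(c) = c*(-8) = -8*c)
-S(A(8)) = -(-8)*2*8/(-3 + 8) = -(-8)*2*8/5 = -(-8)*2*8*(⅕) = -(-8)*16/5 = -1*(-128/5) = 128/5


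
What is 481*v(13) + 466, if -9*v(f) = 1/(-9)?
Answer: 38227/81 ≈ 471.94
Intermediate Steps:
v(f) = 1/81 (v(f) = -⅑/(-9) = -⅑*(-⅑) = 1/81)
481*v(13) + 466 = 481*(1/81) + 466 = 481/81 + 466 = 38227/81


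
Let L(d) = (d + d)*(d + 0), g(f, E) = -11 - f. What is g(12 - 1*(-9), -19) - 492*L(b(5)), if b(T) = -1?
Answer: -1016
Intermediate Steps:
L(d) = 2*d² (L(d) = (2*d)*d = 2*d²)
g(12 - 1*(-9), -19) - 492*L(b(5)) = (-11 - (12 - 1*(-9))) - 984*(-1)² = (-11 - (12 + 9)) - 984 = (-11 - 1*21) - 492*2 = (-11 - 21) - 984 = -32 - 984 = -1016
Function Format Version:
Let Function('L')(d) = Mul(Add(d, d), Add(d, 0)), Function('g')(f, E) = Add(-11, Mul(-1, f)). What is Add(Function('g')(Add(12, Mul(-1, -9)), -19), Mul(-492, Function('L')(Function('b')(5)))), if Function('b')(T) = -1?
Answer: -1016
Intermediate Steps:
Function('L')(d) = Mul(2, Pow(d, 2)) (Function('L')(d) = Mul(Mul(2, d), d) = Mul(2, Pow(d, 2)))
Add(Function('g')(Add(12, Mul(-1, -9)), -19), Mul(-492, Function('L')(Function('b')(5)))) = Add(Add(-11, Mul(-1, Add(12, Mul(-1, -9)))), Mul(-492, Mul(2, Pow(-1, 2)))) = Add(Add(-11, Mul(-1, Add(12, 9))), Mul(-492, Mul(2, 1))) = Add(Add(-11, Mul(-1, 21)), Mul(-492, 2)) = Add(Add(-11, -21), -984) = Add(-32, -984) = -1016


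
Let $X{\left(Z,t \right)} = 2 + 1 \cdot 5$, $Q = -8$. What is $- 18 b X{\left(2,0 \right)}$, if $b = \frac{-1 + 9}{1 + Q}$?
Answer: $144$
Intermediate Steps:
$b = - \frac{8}{7}$ ($b = \frac{-1 + 9}{1 - 8} = \frac{8}{-7} = 8 \left(- \frac{1}{7}\right) = - \frac{8}{7} \approx -1.1429$)
$X{\left(Z,t \right)} = 7$ ($X{\left(Z,t \right)} = 2 + 5 = 7$)
$- 18 b X{\left(2,0 \right)} = \left(-18\right) \left(- \frac{8}{7}\right) 7 = \frac{144}{7} \cdot 7 = 144$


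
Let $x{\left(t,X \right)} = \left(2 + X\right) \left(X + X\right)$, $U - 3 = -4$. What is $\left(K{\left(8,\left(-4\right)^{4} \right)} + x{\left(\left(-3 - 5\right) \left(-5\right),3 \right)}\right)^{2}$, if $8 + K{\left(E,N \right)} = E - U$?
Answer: $961$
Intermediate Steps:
$U = -1$ ($U = 3 - 4 = -1$)
$x{\left(t,X \right)} = 2 X \left(2 + X\right)$ ($x{\left(t,X \right)} = \left(2 + X\right) 2 X = 2 X \left(2 + X\right)$)
$K{\left(E,N \right)} = -7 + E$ ($K{\left(E,N \right)} = -8 + \left(E - -1\right) = -8 + \left(E + 1\right) = -8 + \left(1 + E\right) = -7 + E$)
$\left(K{\left(8,\left(-4\right)^{4} \right)} + x{\left(\left(-3 - 5\right) \left(-5\right),3 \right)}\right)^{2} = \left(\left(-7 + 8\right) + 2 \cdot 3 \left(2 + 3\right)\right)^{2} = \left(1 + 2 \cdot 3 \cdot 5\right)^{2} = \left(1 + 30\right)^{2} = 31^{2} = 961$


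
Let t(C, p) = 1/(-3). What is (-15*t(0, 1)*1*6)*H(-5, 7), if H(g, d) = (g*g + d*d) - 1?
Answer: 2190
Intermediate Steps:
t(C, p) = -1/3
H(g, d) = -1 + d**2 + g**2 (H(g, d) = (g**2 + d**2) - 1 = (d**2 + g**2) - 1 = -1 + d**2 + g**2)
(-15*t(0, 1)*1*6)*H(-5, 7) = (-15*(-1/3*1)*6)*(-1 + 7**2 + (-5)**2) = (-(-5)*6)*(-1 + 49 + 25) = -15*(-2)*73 = 30*73 = 2190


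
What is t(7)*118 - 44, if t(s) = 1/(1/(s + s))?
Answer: 1608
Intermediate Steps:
t(s) = 2*s (t(s) = 1/(1/(2*s)) = 2*s)
t(7)*118 - 44 = (2*7)*118 - 44 = 14*118 - 44 = 1652 - 44 = 1608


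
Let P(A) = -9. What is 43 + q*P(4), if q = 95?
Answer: -812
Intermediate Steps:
43 + q*P(4) = 43 + 95*(-9) = 43 - 855 = -812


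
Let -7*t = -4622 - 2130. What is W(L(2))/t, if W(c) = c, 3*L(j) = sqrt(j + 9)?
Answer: 7*sqrt(11)/20256 ≈ 0.0011461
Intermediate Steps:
L(j) = sqrt(9 + j)/3 (L(j) = sqrt(j + 9)/3 = sqrt(9 + j)/3)
t = 6752/7 (t = -(-4622 - 2130)/7 = -1/7*(-6752) = 6752/7 ≈ 964.57)
W(L(2))/t = (sqrt(9 + 2)/3)/(6752/7) = (sqrt(11)/3)*(7/6752) = 7*sqrt(11)/20256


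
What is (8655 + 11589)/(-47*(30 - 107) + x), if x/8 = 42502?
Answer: 6748/114545 ≈ 0.058911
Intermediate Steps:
x = 340016 (x = 8*42502 = 340016)
(8655 + 11589)/(-47*(30 - 107) + x) = (8655 + 11589)/(-47*(30 - 107) + 340016) = 20244/(-47*(-77) + 340016) = 20244/(3619 + 340016) = 20244/343635 = 20244*(1/343635) = 6748/114545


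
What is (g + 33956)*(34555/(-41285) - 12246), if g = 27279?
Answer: -6192213814255/8257 ≈ -7.4993e+8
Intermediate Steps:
(g + 33956)*(34555/(-41285) - 12246) = (27279 + 33956)*(34555/(-41285) - 12246) = 61235*(34555*(-1/41285) - 12246) = 61235*(-6911/8257 - 12246) = 61235*(-101122133/8257) = -6192213814255/8257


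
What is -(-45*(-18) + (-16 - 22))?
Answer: -772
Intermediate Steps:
-(-45*(-18) + (-16 - 22)) = -(810 - 38) = -1*772 = -772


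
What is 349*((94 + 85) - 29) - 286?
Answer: 52064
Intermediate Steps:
349*((94 + 85) - 29) - 286 = 349*(179 - 29) - 286 = 349*150 - 286 = 52350 - 286 = 52064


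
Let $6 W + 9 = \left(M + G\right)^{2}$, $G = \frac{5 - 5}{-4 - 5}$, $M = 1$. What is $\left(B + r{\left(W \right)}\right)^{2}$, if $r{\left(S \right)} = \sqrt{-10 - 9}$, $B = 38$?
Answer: $\left(38 + i \sqrt{19}\right)^{2} \approx 1425.0 + 331.28 i$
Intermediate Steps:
$G = 0$ ($G = \frac{0}{-9} = 0 \left(- \frac{1}{9}\right) = 0$)
$W = - \frac{4}{3}$ ($W = - \frac{3}{2} + \frac{\left(1 + 0\right)^{2}}{6} = - \frac{3}{2} + \frac{1^{2}}{6} = - \frac{3}{2} + \frac{1}{6} \cdot 1 = - \frac{3}{2} + \frac{1}{6} = - \frac{4}{3} \approx -1.3333$)
$r{\left(S \right)} = i \sqrt{19}$ ($r{\left(S \right)} = \sqrt{-19} = i \sqrt{19}$)
$\left(B + r{\left(W \right)}\right)^{2} = \left(38 + i \sqrt{19}\right)^{2}$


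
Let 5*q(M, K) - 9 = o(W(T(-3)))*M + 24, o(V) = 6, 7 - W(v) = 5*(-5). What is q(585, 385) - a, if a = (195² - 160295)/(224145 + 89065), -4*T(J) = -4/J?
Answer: 111031438/156605 ≈ 708.99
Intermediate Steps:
T(J) = 1/J (T(J) = -(-1)/J = 1/J)
W(v) = 32 (W(v) = 7 - 5*(-5) = 7 - 1*(-25) = 7 + 25 = 32)
a = -12227/31321 (a = (38025 - 160295)/313210 = -122270*1/313210 = -12227/31321 ≈ -0.39038)
q(M, K) = 33/5 + 6*M/5 (q(M, K) = 9/5 + (6*M + 24)/5 = 9/5 + (24 + 6*M)/5 = 9/5 + (24/5 + 6*M/5) = 33/5 + 6*M/5)
q(585, 385) - a = (33/5 + (6/5)*585) - 1*(-12227/31321) = (33/5 + 702) + 12227/31321 = 3543/5 + 12227/31321 = 111031438/156605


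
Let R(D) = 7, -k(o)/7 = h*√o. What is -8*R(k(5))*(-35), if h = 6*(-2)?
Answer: 1960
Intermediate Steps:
h = -12
k(o) = 84*√o (k(o) = -(-84)*√o = 84*√o)
-8*R(k(5))*(-35) = -8*7*(-35) = -56*(-35) = 1960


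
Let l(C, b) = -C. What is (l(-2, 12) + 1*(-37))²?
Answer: 1225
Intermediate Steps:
(l(-2, 12) + 1*(-37))² = (-1*(-2) + 1*(-37))² = (2 - 37)² = (-35)² = 1225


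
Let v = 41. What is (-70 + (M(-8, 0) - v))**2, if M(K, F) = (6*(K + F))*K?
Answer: 74529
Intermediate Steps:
M(K, F) = K*(6*F + 6*K) (M(K, F) = (6*(F + K))*K = (6*F + 6*K)*K = K*(6*F + 6*K))
(-70 + (M(-8, 0) - v))**2 = (-70 + (6*(-8)*(0 - 8) - 1*41))**2 = (-70 + (6*(-8)*(-8) - 41))**2 = (-70 + (384 - 41))**2 = (-70 + 343)**2 = 273**2 = 74529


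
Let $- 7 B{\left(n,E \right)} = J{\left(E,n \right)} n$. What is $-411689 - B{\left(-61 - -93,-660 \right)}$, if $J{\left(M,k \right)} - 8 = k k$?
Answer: $- \frac{2848799}{7} \approx -4.0697 \cdot 10^{5}$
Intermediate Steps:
$J{\left(M,k \right)} = 8 + k^{2}$ ($J{\left(M,k \right)} = 8 + k k = 8 + k^{2}$)
$B{\left(n,E \right)} = - \frac{n \left(8 + n^{2}\right)}{7}$ ($B{\left(n,E \right)} = - \frac{\left(8 + n^{2}\right) n}{7} = - \frac{n \left(8 + n^{2}\right)}{7}$)
$-411689 - B{\left(-61 - -93,-660 \right)} = -411689 - - \frac{\left(-61 - -93\right) \left(8 + \left(-61 - -93\right)^{2}\right)}{7} = -411689 - - \frac{\left(-61 + 93\right) \left(8 + \left(-61 + 93\right)^{2}\right)}{7} = -411689 - \left(- \frac{1}{7}\right) 32 \left(8 + 32^{2}\right) = -411689 - \left(- \frac{1}{7}\right) 32 \left(8 + 1024\right) = -411689 - \left(- \frac{1}{7}\right) 32 \cdot 1032 = -411689 - - \frac{33024}{7} = -411689 + \frac{33024}{7} = - \frac{2848799}{7}$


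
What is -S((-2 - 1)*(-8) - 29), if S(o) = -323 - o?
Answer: 318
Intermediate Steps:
-S((-2 - 1)*(-8) - 29) = -(-323 - ((-2 - 1)*(-8) - 29)) = -(-323 - (-3*(-8) - 29)) = -(-323 - (24 - 29)) = -(-323 - 1*(-5)) = -(-323 + 5) = -1*(-318) = 318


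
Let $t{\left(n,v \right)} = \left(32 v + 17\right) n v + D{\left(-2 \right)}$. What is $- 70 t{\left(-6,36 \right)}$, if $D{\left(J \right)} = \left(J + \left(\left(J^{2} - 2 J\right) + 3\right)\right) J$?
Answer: $17676540$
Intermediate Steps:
$D{\left(J \right)} = J \left(3 + J^{2} - J\right)$ ($D{\left(J \right)} = \left(J + \left(3 + J^{2} - 2 J\right)\right) J = \left(3 + J^{2} - J\right) J = J \left(3 + J^{2} - J\right)$)
$t{\left(n,v \right)} = -18 + n v \left(17 + 32 v\right)$ ($t{\left(n,v \right)} = \left(32 v + 17\right) n v - 2 \left(3 + \left(-2\right)^{2} - -2\right) = \left(17 + 32 v\right) n v - 2 \left(3 + 4 + 2\right) = n \left(17 + 32 v\right) v - 18 = n v \left(17 + 32 v\right) - 18 = -18 + n v \left(17 + 32 v\right)$)
$- 70 t{\left(-6,36 \right)} = - 70 \left(-18 + 17 \left(-6\right) 36 + 32 \left(-6\right) 36^{2}\right) = - 70 \left(-18 - 3672 + 32 \left(-6\right) 1296\right) = - 70 \left(-18 - 3672 - 248832\right) = \left(-70\right) \left(-252522\right) = 17676540$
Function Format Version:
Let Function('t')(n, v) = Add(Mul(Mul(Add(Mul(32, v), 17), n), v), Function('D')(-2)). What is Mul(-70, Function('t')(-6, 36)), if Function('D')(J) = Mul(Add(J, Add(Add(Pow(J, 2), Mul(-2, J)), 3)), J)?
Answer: 17676540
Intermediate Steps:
Function('D')(J) = Mul(J, Add(3, Pow(J, 2), Mul(-1, J))) (Function('D')(J) = Mul(Add(J, Add(3, Pow(J, 2), Mul(-2, J))), J) = Mul(Add(3, Pow(J, 2), Mul(-1, J)), J) = Mul(J, Add(3, Pow(J, 2), Mul(-1, J))))
Function('t')(n, v) = Add(-18, Mul(n, v, Add(17, Mul(32, v)))) (Function('t')(n, v) = Add(Mul(Mul(Add(Mul(32, v), 17), n), v), Mul(-2, Add(3, Pow(-2, 2), Mul(-1, -2)))) = Add(Mul(Mul(Add(17, Mul(32, v)), n), v), Mul(-2, Add(3, 4, 2))) = Add(Mul(Mul(n, Add(17, Mul(32, v))), v), Mul(-2, 9)) = Add(Mul(n, v, Add(17, Mul(32, v))), -18) = Add(-18, Mul(n, v, Add(17, Mul(32, v)))))
Mul(-70, Function('t')(-6, 36)) = Mul(-70, Add(-18, Mul(17, -6, 36), Mul(32, -6, Pow(36, 2)))) = Mul(-70, Add(-18, -3672, Mul(32, -6, 1296))) = Mul(-70, Add(-18, -3672, -248832)) = Mul(-70, -252522) = 17676540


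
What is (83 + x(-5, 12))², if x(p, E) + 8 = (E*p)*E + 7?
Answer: 407044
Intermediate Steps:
x(p, E) = -1 + p*E² (x(p, E) = -8 + ((E*p)*E + 7) = -8 + (p*E² + 7) = -8 + (7 + p*E²) = -1 + p*E²)
(83 + x(-5, 12))² = (83 + (-1 - 5*12²))² = (83 + (-1 - 5*144))² = (83 + (-1 - 720))² = (83 - 721)² = (-638)² = 407044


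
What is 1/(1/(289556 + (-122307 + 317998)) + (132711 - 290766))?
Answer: -485247/76695714584 ≈ -6.3269e-6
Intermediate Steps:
1/(1/(289556 + (-122307 + 317998)) + (132711 - 290766)) = 1/(1/(289556 + 195691) - 158055) = 1/(1/485247 - 158055) = 1/(-76695714584/485247) = -485247/76695714584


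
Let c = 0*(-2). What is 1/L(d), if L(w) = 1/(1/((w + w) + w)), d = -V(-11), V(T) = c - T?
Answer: -1/33 ≈ -0.030303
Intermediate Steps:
c = 0
V(T) = -T (V(T) = 0 - T = -T)
d = -11 (d = -(-1)*(-11) = -1*11 = -11)
L(w) = 3*w (L(w) = 1/(1/(2*w + w)) = 1/(1/(3*w)) = 3*w)
1/L(d) = 1/(3*(-11)) = 1/(-33) = -1/33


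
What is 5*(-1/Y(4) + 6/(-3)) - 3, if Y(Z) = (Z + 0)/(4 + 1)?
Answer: -77/4 ≈ -19.250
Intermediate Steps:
Y(Z) = Z/5
5*(-1/Y(4) + 6/(-3)) - 3 = 5*(-1/((1/5)*4) + 6/(-3)) - 3 = 5*(-1/4/5 + 6*(-1/3)) - 3 = 5*(-1*5/4 - 2) - 3 = 5*(-5/4 - 2) - 3 = 5*(-13/4) - 3 = -65/4 - 3 = -77/4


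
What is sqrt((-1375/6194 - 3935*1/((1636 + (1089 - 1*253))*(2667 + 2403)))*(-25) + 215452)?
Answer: sqrt(533540988667113604357)/49762596 ≈ 464.17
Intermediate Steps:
sqrt((-1375/6194 - 3935*1/((1636 + (1089 - 1*253))*(2667 + 2403)))*(-25) + 215452) = sqrt((-1375*1/6194 - 3935*1/(5070*(1636 + (1089 - 253))))*(-25) + 215452) = sqrt((-1375/6194 - 3935*1/(5070*(1636 + 836)))*(-25) + 215452) = sqrt((-1375/6194 - 3935/(2472*5070))*(-25) + 215452) = sqrt((-1375/6194 - 3935/12533040)*(-25) + 215452) = sqrt((-1375/6194 - 3935*1/12533040)*(-25) + 215452) = sqrt((-1375/6194 - 787/2506608)*(-25) + 215452) = sqrt(-1725730339/7762964976*(-25) + 215452) = sqrt(43143258475/7762964976 + 215452) = sqrt(1672589473267627/7762964976) = sqrt(533540988667113604357)/49762596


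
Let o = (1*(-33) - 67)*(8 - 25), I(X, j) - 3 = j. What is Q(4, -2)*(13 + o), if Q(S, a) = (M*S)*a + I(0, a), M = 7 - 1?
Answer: -80511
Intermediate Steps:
I(X, j) = 3 + j
M = 6
o = 1700 (o = (-33 - 67)*(-17) = -100*(-17) = 1700)
Q(S, a) = 3 + a + 6*S*a (Q(S, a) = (6*S)*a + (3 + a) = 6*S*a + (3 + a) = 3 + a + 6*S*a)
Q(4, -2)*(13 + o) = (3 - 2 + 6*4*(-2))*(13 + 1700) = (3 - 2 - 48)*1713 = -47*1713 = -80511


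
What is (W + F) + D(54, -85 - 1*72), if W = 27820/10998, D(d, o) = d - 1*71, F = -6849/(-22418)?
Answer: -134323451/9482814 ≈ -14.165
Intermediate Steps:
F = 6849/22418 (F = -6849*(-1/22418) = 6849/22418 ≈ 0.30551)
D(d, o) = -71 + d (D(d, o) = d - 71 = -71 + d)
W = 1070/423 (W = 27820*(1/10998) = 1070/423 ≈ 2.5296)
(W + F) + D(54, -85 - 1*72) = (1070/423 + 6849/22418) + (-71 + 54) = 26884387/9482814 - 17 = -134323451/9482814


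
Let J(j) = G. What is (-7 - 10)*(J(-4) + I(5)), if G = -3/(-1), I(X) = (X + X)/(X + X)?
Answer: -68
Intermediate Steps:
I(X) = 1 (I(X) = (2*X)/((2*X)) = (2*X)*(1/(2*X)) = 1)
G = 3 (G = -3*(-1) = 3)
J(j) = 3
(-7 - 10)*(J(-4) + I(5)) = (-7 - 10)*(3 + 1) = -17*4 = -68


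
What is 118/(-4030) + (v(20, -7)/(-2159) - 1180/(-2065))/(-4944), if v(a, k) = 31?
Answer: -4425365933/150558124080 ≈ -0.029393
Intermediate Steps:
118/(-4030) + (v(20, -7)/(-2159) - 1180/(-2065))/(-4944) = 118/(-4030) + (31/(-2159) - 1180/(-2065))/(-4944) = 118*(-1/4030) + (31*(-1/2159) - 1180*(-1/2065))*(-1/4944) = -59/2015 + (-31/2159 + 4/7)*(-1/4944) = -59/2015 + (8419/15113)*(-1/4944) = -59/2015 - 8419/74718672 = -4425365933/150558124080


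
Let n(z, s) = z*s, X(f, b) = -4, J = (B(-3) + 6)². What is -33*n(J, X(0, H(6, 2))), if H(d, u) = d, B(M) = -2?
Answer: 2112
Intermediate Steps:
J = 16 (J = (-2 + 6)² = 4² = 16)
n(z, s) = s*z
-33*n(J, X(0, H(6, 2))) = -(-132)*16 = -33*(-64) = 2112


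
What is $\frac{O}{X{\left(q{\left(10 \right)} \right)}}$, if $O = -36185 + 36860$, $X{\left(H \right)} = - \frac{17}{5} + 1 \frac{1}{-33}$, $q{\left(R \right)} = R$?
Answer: $- \frac{111375}{566} \approx -196.78$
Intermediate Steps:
$X{\left(H \right)} = - \frac{566}{165}$ ($X{\left(H \right)} = \left(-17\right) \frac{1}{5} + 1 \left(- \frac{1}{33}\right) = - \frac{17}{5} - \frac{1}{33} = - \frac{566}{165}$)
$O = 675$
$\frac{O}{X{\left(q{\left(10 \right)} \right)}} = \frac{675}{- \frac{566}{165}} = 675 \left(- \frac{165}{566}\right) = - \frac{111375}{566}$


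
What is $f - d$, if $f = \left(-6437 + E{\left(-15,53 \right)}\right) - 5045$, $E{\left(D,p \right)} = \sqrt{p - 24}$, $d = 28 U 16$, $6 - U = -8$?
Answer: $-17754 + \sqrt{29} \approx -17749.0$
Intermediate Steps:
$U = 14$ ($U = 6 - -8 = 6 + 8 = 14$)
$d = 6272$ ($d = 28 \cdot 14 \cdot 16 = 392 \cdot 16 = 6272$)
$E{\left(D,p \right)} = \sqrt{-24 + p}$
$f = -11482 + \sqrt{29}$ ($f = \left(-6437 + \sqrt{-24 + 53}\right) - 5045 = \left(-6437 + \sqrt{29}\right) - 5045 = -11482 + \sqrt{29} \approx -11477.0$)
$f - d = \left(-11482 + \sqrt{29}\right) - 6272 = -17754 + \sqrt{29}$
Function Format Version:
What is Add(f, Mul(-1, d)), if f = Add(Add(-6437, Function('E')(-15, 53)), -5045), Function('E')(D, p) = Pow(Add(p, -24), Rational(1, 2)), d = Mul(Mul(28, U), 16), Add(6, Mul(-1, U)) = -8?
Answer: Add(-17754, Pow(29, Rational(1, 2))) ≈ -17749.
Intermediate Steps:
U = 14 (U = Add(6, Mul(-1, -8)) = Add(6, 8) = 14)
d = 6272 (d = Mul(Mul(28, 14), 16) = Mul(392, 16) = 6272)
Function('E')(D, p) = Pow(Add(-24, p), Rational(1, 2))
f = Add(-11482, Pow(29, Rational(1, 2))) (f = Add(Add(-6437, Pow(Add(-24, 53), Rational(1, 2))), -5045) = Add(Add(-6437, Pow(29, Rational(1, 2))), -5045) = Add(-11482, Pow(29, Rational(1, 2))) ≈ -11477.)
Add(f, Mul(-1, d)) = Add(Add(-11482, Pow(29, Rational(1, 2))), Mul(-1, 6272)) = Add(Add(-11482, Pow(29, Rational(1, 2))), -6272) = Add(-17754, Pow(29, Rational(1, 2)))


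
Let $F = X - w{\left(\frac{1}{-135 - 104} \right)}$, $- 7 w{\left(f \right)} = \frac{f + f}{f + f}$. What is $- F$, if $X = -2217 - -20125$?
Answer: $- \frac{125357}{7} \approx -17908.0$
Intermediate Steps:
$X = 17908$ ($X = -2217 + 20125 = 17908$)
$w{\left(f \right)} = - \frac{1}{7}$ ($w{\left(f \right)} = - \frac{\left(f + f\right) \frac{1}{f + f}}{7} = - \frac{2 f \frac{1}{2 f}}{7} = \left(- \frac{1}{7}\right) 1 = - \frac{1}{7}$)
$F = \frac{125357}{7}$ ($F = 17908 - - \frac{1}{7} = 17908 + \frac{1}{7} = \frac{125357}{7} \approx 17908.0$)
$- F = \left(-1\right) \frac{125357}{7} = - \frac{125357}{7}$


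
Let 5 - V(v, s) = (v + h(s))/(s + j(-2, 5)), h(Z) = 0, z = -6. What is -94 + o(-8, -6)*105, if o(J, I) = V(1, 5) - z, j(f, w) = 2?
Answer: 1046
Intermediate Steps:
V(v, s) = 5 - v/(2 + s) (V(v, s) = 5 - (v + 0)/(s + 2) = 5 - v/(2 + s))
o(J, I) = 76/7 (o(J, I) = (10 - 1*1 + 5*5)/(2 + 5) - 1*(-6) = (10 - 1 + 25)/7 + 6 = (⅐)*34 + 6 = 34/7 + 6 = 76/7)
-94 + o(-8, -6)*105 = -94 + (76/7)*105 = -94 + 1140 = 1046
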